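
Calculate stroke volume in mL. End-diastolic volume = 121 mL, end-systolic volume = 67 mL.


SV = EDV - ESV
SV = 121 - 67
SV = 54 mL


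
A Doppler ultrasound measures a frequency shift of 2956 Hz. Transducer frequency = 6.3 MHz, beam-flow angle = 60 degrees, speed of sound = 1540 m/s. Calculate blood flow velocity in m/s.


v = fd * c / (2 * f0 * cos(theta))
v = 2956 * 1540 / (2 * 6.3000e+06 * cos(60))
v = 0.7226 m/s


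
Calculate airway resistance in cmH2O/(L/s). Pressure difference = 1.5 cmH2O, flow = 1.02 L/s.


R = dP / flow
R = 1.5 / 1.02
R = 1.471 cmH2O/(L/s)


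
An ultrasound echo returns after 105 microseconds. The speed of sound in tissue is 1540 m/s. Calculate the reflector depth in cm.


depth = c * t / 2
t = 105 us = 1.0500e-04 s
depth = 1540 * 1.0500e-04 / 2
depth = 0.08085 m = 8.085 cm


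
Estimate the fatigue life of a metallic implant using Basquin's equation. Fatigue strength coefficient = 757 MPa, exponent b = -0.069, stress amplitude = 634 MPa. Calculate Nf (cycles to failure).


sigma_a = sigma_f' * (2Nf)^b
2Nf = (sigma_a/sigma_f')^(1/b)
2Nf = (634/757)^(1/-0.069)
2Nf = 13.062852
Nf = 6.531


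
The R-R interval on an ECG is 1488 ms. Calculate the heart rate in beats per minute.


HR = 60 / RR_interval(s)
RR = 1488 ms = 1.488 s
HR = 60 / 1.488 = 40.32 bpm


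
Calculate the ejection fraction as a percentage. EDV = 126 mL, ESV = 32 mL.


SV = EDV - ESV = 126 - 32 = 94 mL
EF = SV/EDV * 100 = 94/126 * 100
EF = 74.6%


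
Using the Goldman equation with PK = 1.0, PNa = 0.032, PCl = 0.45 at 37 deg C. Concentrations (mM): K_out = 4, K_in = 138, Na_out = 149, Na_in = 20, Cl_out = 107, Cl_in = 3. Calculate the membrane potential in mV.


Vm = (RT/F)*ln((PK*Ko + PNa*Nao + PCl*Cli)/(PK*Ki + PNa*Nai + PCl*Clo))
Numer = 10.118, Denom = 186.79
Vm = -77.92 mV


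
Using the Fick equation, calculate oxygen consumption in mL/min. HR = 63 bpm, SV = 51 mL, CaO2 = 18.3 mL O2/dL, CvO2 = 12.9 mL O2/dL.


CO = HR*SV = 63*51/1000 = 3.213 L/min
a-v O2 diff = 18.3 - 12.9 = 5.4 mL/dL
VO2 = CO * (CaO2-CvO2) * 10 dL/L
VO2 = 3.213 * 5.4 * 10
VO2 = 173.5 mL/min


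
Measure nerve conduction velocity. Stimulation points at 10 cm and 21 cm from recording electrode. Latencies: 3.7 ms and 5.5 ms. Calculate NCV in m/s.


Distance = (21 - 10) / 100 = 0.11 m
dt = (5.5 - 3.7) / 1000 = 0.0018 s
NCV = dist / dt = 61.11 m/s


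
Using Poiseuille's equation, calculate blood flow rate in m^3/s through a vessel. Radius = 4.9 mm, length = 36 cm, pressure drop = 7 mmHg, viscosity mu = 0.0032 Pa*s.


Q = pi*r^4*dP / (8*mu*L)
r = 0.0049 m, L = 0.36 m
dP = 7 mmHg = 933.254 Pa
Q = 1.8340e-04 m^3/s


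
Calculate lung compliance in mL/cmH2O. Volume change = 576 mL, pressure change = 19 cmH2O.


C = dV / dP
C = 576 / 19
C = 30.32 mL/cmH2O


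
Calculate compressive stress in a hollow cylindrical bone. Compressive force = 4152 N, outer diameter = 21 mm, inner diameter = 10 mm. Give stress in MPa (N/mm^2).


A = pi*(r_o^2 - r_i^2)
r_o = 10.5 mm, r_i = 5 mm
A = 267.821 mm^2
sigma = F/A = 4152 / 267.821
sigma = 15.5 MPa


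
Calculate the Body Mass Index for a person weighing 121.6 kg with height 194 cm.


BMI = weight / height^2
height = 194 cm = 1.94 m
BMI = 121.6 / 1.94^2
BMI = 32.31 kg/m^2


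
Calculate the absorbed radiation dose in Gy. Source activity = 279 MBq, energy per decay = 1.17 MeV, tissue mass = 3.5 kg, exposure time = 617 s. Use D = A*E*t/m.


A = 279 MBq = 2.7900e+08 Bq
E = 1.17 MeV = 1.87434e-13 J
D = A*E*t/m = 2.7900e+08*1.87434e-13*617/3.5
D = 0.009219 Gy


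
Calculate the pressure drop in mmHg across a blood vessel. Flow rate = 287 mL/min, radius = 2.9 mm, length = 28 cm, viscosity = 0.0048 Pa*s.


dP = 8*mu*L*Q / (pi*r^4)
Q = 287 mL/min = 4.78333e-06 m^3/s
dP = 231.461 Pa = 231.461 / 133.322 mmHg = 1.736 mmHg


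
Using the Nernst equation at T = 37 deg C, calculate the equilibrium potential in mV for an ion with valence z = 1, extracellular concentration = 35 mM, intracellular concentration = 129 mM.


E = (RT/(zF)) * ln(C_out/C_in)
T = 37 + 273.15 = 310.15 K
E = (8.314 * 310.15 / (1 * 96485)) * ln(35/129)
E = -34.86 mV


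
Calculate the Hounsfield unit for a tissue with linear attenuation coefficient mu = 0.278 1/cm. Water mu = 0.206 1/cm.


HU = ((mu_tissue - mu_water) / mu_water) * 1000
HU = ((0.278 - 0.206) / 0.206) * 1000
HU = 349.5


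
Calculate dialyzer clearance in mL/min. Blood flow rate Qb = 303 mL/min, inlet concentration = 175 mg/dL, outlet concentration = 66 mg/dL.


K = Qb * (Cb_in - Cb_out) / Cb_in
K = 303 * (175 - 66) / 175
K = 188.7 mL/min


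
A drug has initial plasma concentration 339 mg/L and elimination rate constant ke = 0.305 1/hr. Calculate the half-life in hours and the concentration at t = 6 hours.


t_half = ln(2) / ke = 0.693147 / 0.305 = 2.273 hr
C(t) = C0 * exp(-ke*t) = 339 * exp(-0.305*6)
C(6) = 54.38 mg/L


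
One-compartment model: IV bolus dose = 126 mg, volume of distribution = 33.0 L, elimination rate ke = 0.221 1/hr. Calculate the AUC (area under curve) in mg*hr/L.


C0 = Dose/Vd = 126/33.0 = 3.81818 mg/L
AUC = C0/ke = 3.81818/0.221
AUC = 17.28 mg*hr/L


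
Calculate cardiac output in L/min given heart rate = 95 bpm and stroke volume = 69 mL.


CO = HR * SV
CO = 95 * 69 / 1000
CO = 6.555 L/min


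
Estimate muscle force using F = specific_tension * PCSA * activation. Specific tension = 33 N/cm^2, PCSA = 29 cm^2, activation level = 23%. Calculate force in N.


F = sigma * PCSA * activation
F = 33 * 29 * 0.23
F = 220.1 N


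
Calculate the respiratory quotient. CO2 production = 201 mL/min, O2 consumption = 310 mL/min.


RQ = VCO2 / VO2
RQ = 201 / 310
RQ = 0.6484


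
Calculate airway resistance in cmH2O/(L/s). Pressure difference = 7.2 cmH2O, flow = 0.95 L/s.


R = dP / flow
R = 7.2 / 0.95
R = 7.579 cmH2O/(L/s)


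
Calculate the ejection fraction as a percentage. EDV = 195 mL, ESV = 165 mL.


SV = EDV - ESV = 195 - 165 = 30 mL
EF = SV/EDV * 100 = 30/195 * 100
EF = 15.38%


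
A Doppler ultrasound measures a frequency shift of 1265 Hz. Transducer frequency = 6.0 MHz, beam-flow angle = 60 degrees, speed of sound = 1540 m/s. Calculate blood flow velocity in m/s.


v = fd * c / (2 * f0 * cos(theta))
v = 1265 * 1540 / (2 * 6.0000e+06 * cos(60))
v = 0.3247 m/s


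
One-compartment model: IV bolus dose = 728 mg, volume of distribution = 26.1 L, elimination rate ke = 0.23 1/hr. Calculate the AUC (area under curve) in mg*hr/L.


C0 = Dose/Vd = 728/26.1 = 27.8927 mg/L
AUC = C0/ke = 27.8927/0.23
AUC = 121.3 mg*hr/L


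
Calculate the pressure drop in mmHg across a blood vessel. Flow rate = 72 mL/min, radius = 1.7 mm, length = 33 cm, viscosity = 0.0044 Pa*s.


dP = 8*mu*L*Q / (pi*r^4)
Q = 72 mL/min = 1.2e-06 m^3/s
dP = 531.242 Pa = 531.242 / 133.322 mmHg = 3.985 mmHg


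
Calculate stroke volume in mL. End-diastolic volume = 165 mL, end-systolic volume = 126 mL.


SV = EDV - ESV
SV = 165 - 126
SV = 39 mL


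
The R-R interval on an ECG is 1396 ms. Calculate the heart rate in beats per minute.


HR = 60 / RR_interval(s)
RR = 1396 ms = 1.396 s
HR = 60 / 1.396 = 42.98 bpm


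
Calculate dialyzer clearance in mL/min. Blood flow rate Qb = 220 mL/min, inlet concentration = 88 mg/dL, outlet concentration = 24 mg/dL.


K = Qb * (Cb_in - Cb_out) / Cb_in
K = 220 * (88 - 24) / 88
K = 160 mL/min


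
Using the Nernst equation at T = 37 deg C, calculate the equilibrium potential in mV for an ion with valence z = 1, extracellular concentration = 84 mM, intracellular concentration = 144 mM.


E = (RT/(zF)) * ln(C_out/C_in)
T = 37 + 273.15 = 310.15 K
E = (8.314 * 310.15 / (1 * 96485)) * ln(84/144)
E = -14.4 mV


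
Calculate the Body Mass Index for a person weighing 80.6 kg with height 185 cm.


BMI = weight / height^2
height = 185 cm = 1.85 m
BMI = 80.6 / 1.85^2
BMI = 23.55 kg/m^2


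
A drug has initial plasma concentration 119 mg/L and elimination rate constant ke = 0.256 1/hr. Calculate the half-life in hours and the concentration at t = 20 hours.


t_half = ln(2) / ke = 0.693147 / 0.256 = 2.708 hr
C(t) = C0 * exp(-ke*t) = 119 * exp(-0.256*20)
C(20) = 0.7111 mg/L


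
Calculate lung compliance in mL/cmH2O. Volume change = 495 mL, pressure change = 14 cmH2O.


C = dV / dP
C = 495 / 14
C = 35.36 mL/cmH2O


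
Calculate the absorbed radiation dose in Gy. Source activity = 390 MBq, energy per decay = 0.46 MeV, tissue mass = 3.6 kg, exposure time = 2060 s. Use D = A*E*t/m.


A = 390 MBq = 3.9000e+08 Bq
E = 0.46 MeV = 7.3692e-14 J
D = A*E*t/m = 3.9000e+08*7.3692e-14*2060/3.6
D = 0.01645 Gy


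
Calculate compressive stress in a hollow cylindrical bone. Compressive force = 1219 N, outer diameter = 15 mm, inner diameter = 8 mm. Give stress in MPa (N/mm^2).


A = pi*(r_o^2 - r_i^2)
r_o = 7.5 mm, r_i = 4 mm
A = 126.449 mm^2
sigma = F/A = 1219 / 126.449
sigma = 9.64 MPa


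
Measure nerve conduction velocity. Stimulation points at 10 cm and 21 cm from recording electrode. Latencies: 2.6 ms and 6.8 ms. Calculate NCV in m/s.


Distance = (21 - 10) / 100 = 0.11 m
dt = (6.8 - 2.6) / 1000 = 0.0042 s
NCV = dist / dt = 26.19 m/s


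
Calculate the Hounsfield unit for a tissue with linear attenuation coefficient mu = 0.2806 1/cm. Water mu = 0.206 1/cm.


HU = ((mu_tissue - mu_water) / mu_water) * 1000
HU = ((0.2806 - 0.206) / 0.206) * 1000
HU = 362.1


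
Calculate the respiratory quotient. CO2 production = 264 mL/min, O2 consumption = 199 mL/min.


RQ = VCO2 / VO2
RQ = 264 / 199
RQ = 1.327


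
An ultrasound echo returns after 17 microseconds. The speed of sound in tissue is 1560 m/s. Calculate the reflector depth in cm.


depth = c * t / 2
t = 17 us = 1.7000e-05 s
depth = 1560 * 1.7000e-05 / 2
depth = 0.01326 m = 1.326 cm


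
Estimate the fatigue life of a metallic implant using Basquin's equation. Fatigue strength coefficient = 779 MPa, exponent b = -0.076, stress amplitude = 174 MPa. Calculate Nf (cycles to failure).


sigma_a = sigma_f' * (2Nf)^b
2Nf = (sigma_a/sigma_f')^(1/b)
2Nf = (174/779)^(1/-0.076)
2Nf = 3.6781915e+08
Nf = 1.8391e+08


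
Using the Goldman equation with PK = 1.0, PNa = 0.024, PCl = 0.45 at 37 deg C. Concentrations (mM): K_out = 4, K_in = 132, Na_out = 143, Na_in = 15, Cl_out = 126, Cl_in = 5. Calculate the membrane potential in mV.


Vm = (RT/F)*ln((PK*Ko + PNa*Nao + PCl*Cli)/(PK*Ki + PNa*Nai + PCl*Clo))
Numer = 9.682, Denom = 189.06
Vm = -79.42 mV


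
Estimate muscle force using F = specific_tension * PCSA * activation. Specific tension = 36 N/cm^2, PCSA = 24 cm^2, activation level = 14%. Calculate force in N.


F = sigma * PCSA * activation
F = 36 * 24 * 0.14
F = 121 N


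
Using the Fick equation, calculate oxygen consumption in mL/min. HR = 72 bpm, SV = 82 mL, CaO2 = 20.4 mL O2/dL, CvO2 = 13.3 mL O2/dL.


CO = HR*SV = 72*82/1000 = 5.904 L/min
a-v O2 diff = 20.4 - 13.3 = 7.1 mL/dL
VO2 = CO * (CaO2-CvO2) * 10 dL/L
VO2 = 5.904 * 7.1 * 10
VO2 = 419.2 mL/min


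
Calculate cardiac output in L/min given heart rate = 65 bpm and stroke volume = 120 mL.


CO = HR * SV
CO = 65 * 120 / 1000
CO = 7.8 L/min


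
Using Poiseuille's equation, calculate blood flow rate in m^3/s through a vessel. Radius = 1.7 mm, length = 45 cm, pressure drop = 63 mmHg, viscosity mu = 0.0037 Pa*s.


Q = pi*r^4*dP / (8*mu*L)
r = 0.0017 m, L = 0.45 m
dP = 63 mmHg = 8399.286 Pa
Q = 1.6546e-05 m^3/s


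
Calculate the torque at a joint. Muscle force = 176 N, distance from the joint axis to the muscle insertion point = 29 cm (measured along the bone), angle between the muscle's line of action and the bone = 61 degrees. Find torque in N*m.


Torque = F * d * sin(theta)   (moment arm = d*sin(theta))
d = 29 cm = 0.29 m
Torque = 176 * 0.29 * sin(61)
Torque = 44.64 N*m


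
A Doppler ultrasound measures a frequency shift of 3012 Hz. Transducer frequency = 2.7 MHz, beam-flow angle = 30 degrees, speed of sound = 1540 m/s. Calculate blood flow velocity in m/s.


v = fd * c / (2 * f0 * cos(theta))
v = 3012 * 1540 / (2 * 2.7000e+06 * cos(30))
v = 0.9919 m/s


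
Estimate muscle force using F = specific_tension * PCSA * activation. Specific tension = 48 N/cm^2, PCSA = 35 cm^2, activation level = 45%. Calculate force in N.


F = sigma * PCSA * activation
F = 48 * 35 * 0.45
F = 756 N


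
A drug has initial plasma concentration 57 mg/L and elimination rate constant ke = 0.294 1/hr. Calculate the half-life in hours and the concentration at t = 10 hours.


t_half = ln(2) / ke = 0.693147 / 0.294 = 2.358 hr
C(t) = C0 * exp(-ke*t) = 57 * exp(-0.294*10)
C(10) = 3.013 mg/L


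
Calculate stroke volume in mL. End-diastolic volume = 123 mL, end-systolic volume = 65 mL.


SV = EDV - ESV
SV = 123 - 65
SV = 58 mL


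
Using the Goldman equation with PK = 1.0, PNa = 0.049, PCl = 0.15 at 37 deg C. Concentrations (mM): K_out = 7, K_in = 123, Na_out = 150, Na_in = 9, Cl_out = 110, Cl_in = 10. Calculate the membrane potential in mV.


Vm = (RT/F)*ln((PK*Ko + PNa*Nao + PCl*Cli)/(PK*Ki + PNa*Nai + PCl*Clo))
Numer = 15.85, Denom = 139.941
Vm = -58.21 mV


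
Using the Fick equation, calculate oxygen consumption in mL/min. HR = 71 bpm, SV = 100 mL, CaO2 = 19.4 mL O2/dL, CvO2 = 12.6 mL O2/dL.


CO = HR*SV = 71*100/1000 = 7.1 L/min
a-v O2 diff = 19.4 - 12.6 = 6.8 mL/dL
VO2 = CO * (CaO2-CvO2) * 10 dL/L
VO2 = 7.1 * 6.8 * 10
VO2 = 482.8 mL/min


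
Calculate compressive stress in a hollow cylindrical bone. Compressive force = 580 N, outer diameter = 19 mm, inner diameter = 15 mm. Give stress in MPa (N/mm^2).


A = pi*(r_o^2 - r_i^2)
r_o = 9.5 mm, r_i = 7.5 mm
A = 106.814 mm^2
sigma = F/A = 580 / 106.814
sigma = 5.43 MPa


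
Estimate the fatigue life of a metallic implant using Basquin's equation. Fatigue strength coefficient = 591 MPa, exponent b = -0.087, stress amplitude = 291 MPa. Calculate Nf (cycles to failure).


sigma_a = sigma_f' * (2Nf)^b
2Nf = (sigma_a/sigma_f')^(1/b)
2Nf = (291/591)^(1/-0.087)
2Nf = 3441.2664
Nf = 1721


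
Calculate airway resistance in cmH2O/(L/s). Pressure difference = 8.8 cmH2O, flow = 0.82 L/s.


R = dP / flow
R = 8.8 / 0.82
R = 10.73 cmH2O/(L/s)


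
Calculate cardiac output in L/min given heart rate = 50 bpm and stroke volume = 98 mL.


CO = HR * SV
CO = 50 * 98 / 1000
CO = 4.9 L/min


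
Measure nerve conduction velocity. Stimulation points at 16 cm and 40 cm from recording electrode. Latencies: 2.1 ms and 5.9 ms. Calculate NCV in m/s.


Distance = (40 - 16) / 100 = 0.24 m
dt = (5.9 - 2.1) / 1000 = 0.0038 s
NCV = dist / dt = 63.16 m/s


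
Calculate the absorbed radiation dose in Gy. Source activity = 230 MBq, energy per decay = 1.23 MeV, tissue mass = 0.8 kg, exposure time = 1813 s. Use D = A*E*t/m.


A = 230 MBq = 2.3000e+08 Bq
E = 1.23 MeV = 1.97046e-13 J
D = A*E*t/m = 2.3000e+08*1.97046e-13*1813/0.8
D = 0.1027 Gy


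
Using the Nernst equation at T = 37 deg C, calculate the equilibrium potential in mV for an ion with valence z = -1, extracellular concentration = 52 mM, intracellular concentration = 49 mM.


E = (RT/(zF)) * ln(C_out/C_in)
T = 37 + 273.15 = 310.15 K
E = (8.314 * 310.15 / (-1 * 96485)) * ln(52/49)
E = -1.588 mV


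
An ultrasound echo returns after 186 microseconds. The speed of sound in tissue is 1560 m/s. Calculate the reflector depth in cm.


depth = c * t / 2
t = 186 us = 1.8600e-04 s
depth = 1560 * 1.8600e-04 / 2
depth = 0.14508 m = 14.508 cm


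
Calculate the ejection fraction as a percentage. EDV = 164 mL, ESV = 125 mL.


SV = EDV - ESV = 164 - 125 = 39 mL
EF = SV/EDV * 100 = 39/164 * 100
EF = 23.78%


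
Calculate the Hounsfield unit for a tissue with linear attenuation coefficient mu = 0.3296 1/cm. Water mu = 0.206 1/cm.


HU = ((mu_tissue - mu_water) / mu_water) * 1000
HU = ((0.3296 - 0.206) / 0.206) * 1000
HU = 600


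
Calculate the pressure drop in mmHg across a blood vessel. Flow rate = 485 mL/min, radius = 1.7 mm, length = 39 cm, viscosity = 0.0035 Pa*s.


dP = 8*mu*L*Q / (pi*r^4)
Q = 485 mL/min = 8.08333e-06 m^3/s
dP = 3364.09 Pa = 3364.09 / 133.322 mmHg = 25.23 mmHg


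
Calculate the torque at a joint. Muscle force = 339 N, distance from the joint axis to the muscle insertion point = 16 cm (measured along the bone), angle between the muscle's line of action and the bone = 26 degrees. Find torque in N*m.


Torque = F * d * sin(theta)   (moment arm = d*sin(theta))
d = 16 cm = 0.16 m
Torque = 339 * 0.16 * sin(26)
Torque = 23.78 N*m


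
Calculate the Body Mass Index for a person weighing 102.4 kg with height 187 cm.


BMI = weight / height^2
height = 187 cm = 1.87 m
BMI = 102.4 / 1.87^2
BMI = 29.28 kg/m^2


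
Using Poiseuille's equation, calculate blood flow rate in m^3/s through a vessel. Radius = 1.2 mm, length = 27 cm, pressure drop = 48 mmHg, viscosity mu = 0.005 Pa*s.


Q = pi*r^4*dP / (8*mu*L)
r = 0.0012 m, L = 0.27 m
dP = 48 mmHg = 6399.456 Pa
Q = 3.8601e-06 m^3/s


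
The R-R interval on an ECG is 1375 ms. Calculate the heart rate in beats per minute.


HR = 60 / RR_interval(s)
RR = 1375 ms = 1.375 s
HR = 60 / 1.375 = 43.64 bpm


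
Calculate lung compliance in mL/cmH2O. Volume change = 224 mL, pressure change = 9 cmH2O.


C = dV / dP
C = 224 / 9
C = 24.89 mL/cmH2O


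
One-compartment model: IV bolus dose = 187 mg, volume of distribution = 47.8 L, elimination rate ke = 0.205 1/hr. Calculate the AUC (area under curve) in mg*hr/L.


C0 = Dose/Vd = 187/47.8 = 3.91213 mg/L
AUC = C0/ke = 3.91213/0.205
AUC = 19.08 mg*hr/L


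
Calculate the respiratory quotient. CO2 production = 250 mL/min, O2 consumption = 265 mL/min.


RQ = VCO2 / VO2
RQ = 250 / 265
RQ = 0.9434


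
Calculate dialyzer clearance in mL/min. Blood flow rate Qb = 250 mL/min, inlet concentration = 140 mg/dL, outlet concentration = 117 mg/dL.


K = Qb * (Cb_in - Cb_out) / Cb_in
K = 250 * (140 - 117) / 140
K = 41.07 mL/min


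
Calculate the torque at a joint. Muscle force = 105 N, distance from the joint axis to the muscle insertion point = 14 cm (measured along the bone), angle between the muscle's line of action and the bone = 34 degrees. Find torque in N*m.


Torque = F * d * sin(theta)   (moment arm = d*sin(theta))
d = 14 cm = 0.14 m
Torque = 105 * 0.14 * sin(34)
Torque = 8.22 N*m


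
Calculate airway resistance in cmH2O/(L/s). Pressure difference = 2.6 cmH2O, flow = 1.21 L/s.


R = dP / flow
R = 2.6 / 1.21
R = 2.149 cmH2O/(L/s)


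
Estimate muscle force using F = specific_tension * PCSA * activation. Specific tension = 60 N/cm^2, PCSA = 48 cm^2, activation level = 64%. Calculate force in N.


F = sigma * PCSA * activation
F = 60 * 48 * 0.64
F = 1843 N


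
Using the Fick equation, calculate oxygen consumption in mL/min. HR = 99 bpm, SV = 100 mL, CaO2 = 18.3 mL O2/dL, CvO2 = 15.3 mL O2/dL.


CO = HR*SV = 99*100/1000 = 9.9 L/min
a-v O2 diff = 18.3 - 15.3 = 3 mL/dL
VO2 = CO * (CaO2-CvO2) * 10 dL/L
VO2 = 9.9 * 3 * 10
VO2 = 297 mL/min


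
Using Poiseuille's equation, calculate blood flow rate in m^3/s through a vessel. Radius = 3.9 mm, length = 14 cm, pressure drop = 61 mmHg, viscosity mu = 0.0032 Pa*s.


Q = pi*r^4*dP / (8*mu*L)
r = 0.0039 m, L = 0.14 m
dP = 61 mmHg = 8132.642 Pa
Q = 0.001649 m^3/s


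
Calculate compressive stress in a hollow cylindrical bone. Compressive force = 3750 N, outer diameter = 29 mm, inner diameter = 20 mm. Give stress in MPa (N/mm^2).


A = pi*(r_o^2 - r_i^2)
r_o = 14.5 mm, r_i = 10 mm
A = 346.361 mm^2
sigma = F/A = 3750 / 346.361
sigma = 10.83 MPa


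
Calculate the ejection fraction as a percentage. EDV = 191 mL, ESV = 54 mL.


SV = EDV - ESV = 191 - 54 = 137 mL
EF = SV/EDV * 100 = 137/191 * 100
EF = 71.73%


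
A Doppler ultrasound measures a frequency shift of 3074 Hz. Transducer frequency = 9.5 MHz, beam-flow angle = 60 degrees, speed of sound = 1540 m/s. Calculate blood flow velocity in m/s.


v = fd * c / (2 * f0 * cos(theta))
v = 3074 * 1540 / (2 * 9.5000e+06 * cos(60))
v = 0.4983 m/s


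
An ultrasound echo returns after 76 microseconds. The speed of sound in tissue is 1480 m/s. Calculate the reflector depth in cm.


depth = c * t / 2
t = 76 us = 7.6000e-05 s
depth = 1480 * 7.6000e-05 / 2
depth = 0.05624 m = 5.624 cm


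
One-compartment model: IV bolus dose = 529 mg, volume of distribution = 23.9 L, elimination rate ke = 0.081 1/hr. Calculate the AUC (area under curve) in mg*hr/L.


C0 = Dose/Vd = 529/23.9 = 22.1339 mg/L
AUC = C0/ke = 22.1339/0.081
AUC = 273.3 mg*hr/L


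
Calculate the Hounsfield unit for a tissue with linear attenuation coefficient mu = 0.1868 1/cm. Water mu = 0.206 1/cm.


HU = ((mu_tissue - mu_water) / mu_water) * 1000
HU = ((0.1868 - 0.206) / 0.206) * 1000
HU = -93.2


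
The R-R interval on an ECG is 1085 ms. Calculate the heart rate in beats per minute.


HR = 60 / RR_interval(s)
RR = 1085 ms = 1.085 s
HR = 60 / 1.085 = 55.3 bpm


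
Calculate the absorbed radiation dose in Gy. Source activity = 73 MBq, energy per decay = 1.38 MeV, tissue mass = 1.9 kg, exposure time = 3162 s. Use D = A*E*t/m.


A = 73 MBq = 7.3000e+07 Bq
E = 1.38 MeV = 2.21076e-13 J
D = A*E*t/m = 7.3000e+07*2.21076e-13*3162/1.9
D = 0.02686 Gy


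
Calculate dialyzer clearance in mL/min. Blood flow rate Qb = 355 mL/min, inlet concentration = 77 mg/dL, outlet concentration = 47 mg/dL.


K = Qb * (Cb_in - Cb_out) / Cb_in
K = 355 * (77 - 47) / 77
K = 138.3 mL/min


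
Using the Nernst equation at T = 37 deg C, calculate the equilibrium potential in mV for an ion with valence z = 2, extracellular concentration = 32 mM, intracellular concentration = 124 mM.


E = (RT/(zF)) * ln(C_out/C_in)
T = 37 + 273.15 = 310.15 K
E = (8.314 * 310.15 / (2 * 96485)) * ln(32/124)
E = -18.1 mV


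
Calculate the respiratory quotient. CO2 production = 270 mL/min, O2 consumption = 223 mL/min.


RQ = VCO2 / VO2
RQ = 270 / 223
RQ = 1.211


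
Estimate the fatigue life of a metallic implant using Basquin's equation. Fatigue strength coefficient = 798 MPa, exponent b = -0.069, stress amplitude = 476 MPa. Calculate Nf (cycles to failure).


sigma_a = sigma_f' * (2Nf)^b
2Nf = (sigma_a/sigma_f')^(1/b)
2Nf = (476/798)^(1/-0.069)
2Nf = 1786.9609
Nf = 893.5


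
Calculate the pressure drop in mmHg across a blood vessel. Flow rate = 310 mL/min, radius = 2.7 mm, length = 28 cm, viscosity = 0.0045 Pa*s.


dP = 8*mu*L*Q / (pi*r^4)
Q = 310 mL/min = 5.16667e-06 m^3/s
dP = 311.937 Pa = 311.937 / 133.322 mmHg = 2.34 mmHg


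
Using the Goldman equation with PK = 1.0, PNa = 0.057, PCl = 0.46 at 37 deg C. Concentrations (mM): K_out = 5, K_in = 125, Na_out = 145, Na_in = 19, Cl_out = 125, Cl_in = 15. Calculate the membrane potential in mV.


Vm = (RT/F)*ln((PK*Ko + PNa*Nao + PCl*Cli)/(PK*Ki + PNa*Nai + PCl*Clo))
Numer = 20.165, Denom = 183.583
Vm = -59.03 mV


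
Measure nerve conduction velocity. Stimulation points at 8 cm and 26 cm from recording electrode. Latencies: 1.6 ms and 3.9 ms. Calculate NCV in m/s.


Distance = (26 - 8) / 100 = 0.18 m
dt = (3.9 - 1.6) / 1000 = 0.0023 s
NCV = dist / dt = 78.26 m/s


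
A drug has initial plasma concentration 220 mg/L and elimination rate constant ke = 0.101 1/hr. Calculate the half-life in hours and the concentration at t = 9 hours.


t_half = ln(2) / ke = 0.693147 / 0.101 = 6.863 hr
C(t) = C0 * exp(-ke*t) = 220 * exp(-0.101*9)
C(9) = 88.64 mg/L


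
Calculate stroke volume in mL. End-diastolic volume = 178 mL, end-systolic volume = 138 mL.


SV = EDV - ESV
SV = 178 - 138
SV = 40 mL


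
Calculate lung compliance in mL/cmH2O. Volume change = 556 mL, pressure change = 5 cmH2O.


C = dV / dP
C = 556 / 5
C = 111.2 mL/cmH2O


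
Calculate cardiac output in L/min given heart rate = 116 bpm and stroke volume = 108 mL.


CO = HR * SV
CO = 116 * 108 / 1000
CO = 12.53 L/min


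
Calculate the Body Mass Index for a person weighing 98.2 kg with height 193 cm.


BMI = weight / height^2
height = 193 cm = 1.93 m
BMI = 98.2 / 1.93^2
BMI = 26.36 kg/m^2


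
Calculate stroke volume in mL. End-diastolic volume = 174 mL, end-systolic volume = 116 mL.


SV = EDV - ESV
SV = 174 - 116
SV = 58 mL


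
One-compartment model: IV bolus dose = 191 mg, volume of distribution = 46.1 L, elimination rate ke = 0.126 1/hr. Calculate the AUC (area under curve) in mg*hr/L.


C0 = Dose/Vd = 191/46.1 = 4.14317 mg/L
AUC = C0/ke = 4.14317/0.126
AUC = 32.88 mg*hr/L


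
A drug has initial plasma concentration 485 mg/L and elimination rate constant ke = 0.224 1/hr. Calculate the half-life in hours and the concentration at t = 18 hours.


t_half = ln(2) / ke = 0.693147 / 0.224 = 3.094 hr
C(t) = C0 * exp(-ke*t) = 485 * exp(-0.224*18)
C(18) = 8.603 mg/L


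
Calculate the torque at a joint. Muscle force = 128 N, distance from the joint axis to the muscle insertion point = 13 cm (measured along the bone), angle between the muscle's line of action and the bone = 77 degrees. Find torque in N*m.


Torque = F * d * sin(theta)   (moment arm = d*sin(theta))
d = 13 cm = 0.13 m
Torque = 128 * 0.13 * sin(77)
Torque = 16.21 N*m


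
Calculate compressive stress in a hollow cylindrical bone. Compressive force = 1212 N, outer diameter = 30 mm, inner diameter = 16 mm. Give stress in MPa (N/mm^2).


A = pi*(r_o^2 - r_i^2)
r_o = 15 mm, r_i = 8 mm
A = 505.796 mm^2
sigma = F/A = 1212 / 505.796
sigma = 2.396 MPa


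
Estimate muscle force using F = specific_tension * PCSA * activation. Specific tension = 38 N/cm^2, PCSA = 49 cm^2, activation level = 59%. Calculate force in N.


F = sigma * PCSA * activation
F = 38 * 49 * 0.59
F = 1099 N


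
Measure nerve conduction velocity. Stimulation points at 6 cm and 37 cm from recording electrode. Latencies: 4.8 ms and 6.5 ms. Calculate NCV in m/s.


Distance = (37 - 6) / 100 = 0.31 m
dt = (6.5 - 4.8) / 1000 = 0.0017 s
NCV = dist / dt = 182.4 m/s


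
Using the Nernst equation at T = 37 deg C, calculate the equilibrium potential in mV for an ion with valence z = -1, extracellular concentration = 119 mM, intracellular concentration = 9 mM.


E = (RT/(zF)) * ln(C_out/C_in)
T = 37 + 273.15 = 310.15 K
E = (8.314 * 310.15 / (-1 * 96485)) * ln(119/9)
E = -69 mV


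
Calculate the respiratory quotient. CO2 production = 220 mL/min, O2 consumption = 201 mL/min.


RQ = VCO2 / VO2
RQ = 220 / 201
RQ = 1.095


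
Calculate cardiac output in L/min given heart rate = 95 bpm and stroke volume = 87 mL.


CO = HR * SV
CO = 95 * 87 / 1000
CO = 8.265 L/min


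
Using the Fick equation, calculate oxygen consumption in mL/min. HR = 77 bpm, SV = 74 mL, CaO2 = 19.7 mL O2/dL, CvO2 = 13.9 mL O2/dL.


CO = HR*SV = 77*74/1000 = 5.698 L/min
a-v O2 diff = 19.7 - 13.9 = 5.8 mL/dL
VO2 = CO * (CaO2-CvO2) * 10 dL/L
VO2 = 5.698 * 5.8 * 10
VO2 = 330.5 mL/min


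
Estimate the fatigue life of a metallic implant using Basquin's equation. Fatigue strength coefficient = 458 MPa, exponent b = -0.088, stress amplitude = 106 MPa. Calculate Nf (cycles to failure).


sigma_a = sigma_f' * (2Nf)^b
2Nf = (sigma_a/sigma_f')^(1/b)
2Nf = (106/458)^(1/-0.088)
2Nf = 16682776
Nf = 8.3414e+06


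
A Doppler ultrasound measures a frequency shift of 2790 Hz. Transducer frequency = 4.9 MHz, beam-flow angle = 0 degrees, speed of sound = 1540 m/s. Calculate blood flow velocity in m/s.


v = fd * c / (2 * f0 * cos(theta))
v = 2790 * 1540 / (2 * 4.9000e+06 * cos(0))
v = 0.4384 m/s


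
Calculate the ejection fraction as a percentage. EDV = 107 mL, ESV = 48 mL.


SV = EDV - ESV = 107 - 48 = 59 mL
EF = SV/EDV * 100 = 59/107 * 100
EF = 55.14%


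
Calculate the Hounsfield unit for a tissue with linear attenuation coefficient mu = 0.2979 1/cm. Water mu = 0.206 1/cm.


HU = ((mu_tissue - mu_water) / mu_water) * 1000
HU = ((0.2979 - 0.206) / 0.206) * 1000
HU = 446.1


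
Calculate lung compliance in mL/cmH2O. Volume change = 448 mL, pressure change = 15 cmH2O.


C = dV / dP
C = 448 / 15
C = 29.87 mL/cmH2O


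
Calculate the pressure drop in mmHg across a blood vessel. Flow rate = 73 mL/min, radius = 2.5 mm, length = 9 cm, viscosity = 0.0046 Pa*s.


dP = 8*mu*L*Q / (pi*r^4)
Q = 73 mL/min = 1.21667e-06 m^3/s
dP = 32.8362 Pa = 32.8362 / 133.322 mmHg = 0.2463 mmHg


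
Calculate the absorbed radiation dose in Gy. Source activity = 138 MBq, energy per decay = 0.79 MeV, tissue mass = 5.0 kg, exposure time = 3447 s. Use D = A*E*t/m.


A = 138 MBq = 1.3800e+08 Bq
E = 0.79 MeV = 1.26558e-13 J
D = A*E*t/m = 1.3800e+08*1.26558e-13*3447/5.0
D = 0.01204 Gy


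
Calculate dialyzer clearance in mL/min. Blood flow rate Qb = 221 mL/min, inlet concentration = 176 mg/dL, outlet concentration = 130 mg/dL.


K = Qb * (Cb_in - Cb_out) / Cb_in
K = 221 * (176 - 130) / 176
K = 57.76 mL/min


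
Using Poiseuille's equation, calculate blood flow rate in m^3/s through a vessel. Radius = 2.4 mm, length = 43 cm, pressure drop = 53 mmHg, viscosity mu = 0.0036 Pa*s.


Q = pi*r^4*dP / (8*mu*L)
r = 0.0024 m, L = 0.43 m
dP = 53 mmHg = 7066.066 Pa
Q = 5.9472e-05 m^3/s


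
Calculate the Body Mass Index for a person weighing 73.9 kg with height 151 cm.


BMI = weight / height^2
height = 151 cm = 1.51 m
BMI = 73.9 / 1.51^2
BMI = 32.41 kg/m^2


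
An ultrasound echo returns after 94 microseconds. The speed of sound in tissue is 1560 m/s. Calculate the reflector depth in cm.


depth = c * t / 2
t = 94 us = 9.4000e-05 s
depth = 1560 * 9.4000e-05 / 2
depth = 0.07332 m = 7.332 cm


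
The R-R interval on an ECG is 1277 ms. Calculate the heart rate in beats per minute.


HR = 60 / RR_interval(s)
RR = 1277 ms = 1.277 s
HR = 60 / 1.277 = 46.99 bpm


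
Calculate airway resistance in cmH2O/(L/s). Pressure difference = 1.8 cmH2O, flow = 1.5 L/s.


R = dP / flow
R = 1.8 / 1.5
R = 1.2 cmH2O/(L/s)


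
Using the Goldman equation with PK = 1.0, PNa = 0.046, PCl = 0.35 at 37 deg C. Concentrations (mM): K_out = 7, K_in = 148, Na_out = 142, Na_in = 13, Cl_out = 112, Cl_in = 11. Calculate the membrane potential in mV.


Vm = (RT/F)*ln((PK*Ko + PNa*Nao + PCl*Cli)/(PK*Ki + PNa*Nai + PCl*Clo))
Numer = 17.382, Denom = 187.798
Vm = -63.6 mV


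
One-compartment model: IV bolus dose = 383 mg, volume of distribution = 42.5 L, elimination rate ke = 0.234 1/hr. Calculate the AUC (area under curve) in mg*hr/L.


C0 = Dose/Vd = 383/42.5 = 9.01176 mg/L
AUC = C0/ke = 9.01176/0.234
AUC = 38.51 mg*hr/L


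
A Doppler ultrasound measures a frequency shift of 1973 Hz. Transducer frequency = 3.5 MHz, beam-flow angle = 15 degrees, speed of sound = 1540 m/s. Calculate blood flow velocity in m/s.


v = fd * c / (2 * f0 * cos(theta))
v = 1973 * 1540 / (2 * 3.5000e+06 * cos(15))
v = 0.4494 m/s


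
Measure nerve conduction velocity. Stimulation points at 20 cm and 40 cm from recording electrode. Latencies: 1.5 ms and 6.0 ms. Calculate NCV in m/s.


Distance = (40 - 20) / 100 = 0.2 m
dt = (6.0 - 1.5) / 1000 = 0.0045 s
NCV = dist / dt = 44.44 m/s


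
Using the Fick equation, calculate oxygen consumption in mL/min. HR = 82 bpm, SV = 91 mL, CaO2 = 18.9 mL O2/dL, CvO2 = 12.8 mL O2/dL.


CO = HR*SV = 82*91/1000 = 7.462 L/min
a-v O2 diff = 18.9 - 12.8 = 6.1 mL/dL
VO2 = CO * (CaO2-CvO2) * 10 dL/L
VO2 = 7.462 * 6.1 * 10
VO2 = 455.2 mL/min


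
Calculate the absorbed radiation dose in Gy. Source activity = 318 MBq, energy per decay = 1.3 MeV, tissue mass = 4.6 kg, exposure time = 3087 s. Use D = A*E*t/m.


A = 318 MBq = 3.1800e+08 Bq
E = 1.3 MeV = 2.0826e-13 J
D = A*E*t/m = 3.1800e+08*2.0826e-13*3087/4.6
D = 0.04444 Gy


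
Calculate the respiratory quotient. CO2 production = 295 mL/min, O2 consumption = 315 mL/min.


RQ = VCO2 / VO2
RQ = 295 / 315
RQ = 0.9365


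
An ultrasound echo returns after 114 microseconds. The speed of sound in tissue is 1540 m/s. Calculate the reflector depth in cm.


depth = c * t / 2
t = 114 us = 1.1400e-04 s
depth = 1540 * 1.1400e-04 / 2
depth = 0.08778 m = 8.778 cm


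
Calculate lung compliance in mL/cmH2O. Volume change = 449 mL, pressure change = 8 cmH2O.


C = dV / dP
C = 449 / 8
C = 56.12 mL/cmH2O


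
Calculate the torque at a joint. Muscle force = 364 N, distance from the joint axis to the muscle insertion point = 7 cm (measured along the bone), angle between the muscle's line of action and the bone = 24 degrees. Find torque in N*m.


Torque = F * d * sin(theta)   (moment arm = d*sin(theta))
d = 7 cm = 0.07 m
Torque = 364 * 0.07 * sin(24)
Torque = 10.36 N*m


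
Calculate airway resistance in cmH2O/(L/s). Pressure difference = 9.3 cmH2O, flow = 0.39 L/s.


R = dP / flow
R = 9.3 / 0.39
R = 23.85 cmH2O/(L/s)


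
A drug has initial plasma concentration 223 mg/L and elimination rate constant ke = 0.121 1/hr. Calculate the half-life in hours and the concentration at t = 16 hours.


t_half = ln(2) / ke = 0.693147 / 0.121 = 5.728 hr
C(t) = C0 * exp(-ke*t) = 223 * exp(-0.121*16)
C(16) = 32.17 mg/L


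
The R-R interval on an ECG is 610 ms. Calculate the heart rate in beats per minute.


HR = 60 / RR_interval(s)
RR = 610 ms = 0.61 s
HR = 60 / 0.61 = 98.36 bpm


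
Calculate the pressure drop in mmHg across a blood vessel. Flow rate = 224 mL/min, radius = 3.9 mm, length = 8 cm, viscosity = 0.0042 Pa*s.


dP = 8*mu*L*Q / (pi*r^4)
Q = 224 mL/min = 3.73333e-06 m^3/s
dP = 13.8076 Pa = 13.8076 / 133.322 mmHg = 0.1036 mmHg


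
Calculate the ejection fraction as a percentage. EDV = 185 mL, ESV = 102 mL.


SV = EDV - ESV = 185 - 102 = 83 mL
EF = SV/EDV * 100 = 83/185 * 100
EF = 44.86%


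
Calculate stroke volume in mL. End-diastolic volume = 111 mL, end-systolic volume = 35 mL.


SV = EDV - ESV
SV = 111 - 35
SV = 76 mL


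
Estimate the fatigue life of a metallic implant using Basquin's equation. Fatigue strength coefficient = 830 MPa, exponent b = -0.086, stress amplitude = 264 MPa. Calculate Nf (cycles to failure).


sigma_a = sigma_f' * (2Nf)^b
2Nf = (sigma_a/sigma_f')^(1/b)
2Nf = (264/830)^(1/-0.086)
2Nf = 608952.36
Nf = 3.045e+05


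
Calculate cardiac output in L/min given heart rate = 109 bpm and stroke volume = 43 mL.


CO = HR * SV
CO = 109 * 43 / 1000
CO = 4.687 L/min


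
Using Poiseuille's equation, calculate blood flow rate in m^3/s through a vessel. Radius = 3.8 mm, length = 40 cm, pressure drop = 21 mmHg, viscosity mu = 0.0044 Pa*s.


Q = pi*r^4*dP / (8*mu*L)
r = 0.0038 m, L = 0.4 m
dP = 21 mmHg = 2799.762 Pa
Q = 1.3026e-04 m^3/s


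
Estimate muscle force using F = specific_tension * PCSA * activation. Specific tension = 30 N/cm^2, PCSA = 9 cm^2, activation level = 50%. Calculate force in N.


F = sigma * PCSA * activation
F = 30 * 9 * 0.5
F = 135 N


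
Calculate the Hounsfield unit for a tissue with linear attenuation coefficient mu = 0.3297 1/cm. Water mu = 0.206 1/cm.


HU = ((mu_tissue - mu_water) / mu_water) * 1000
HU = ((0.3297 - 0.206) / 0.206) * 1000
HU = 600.5


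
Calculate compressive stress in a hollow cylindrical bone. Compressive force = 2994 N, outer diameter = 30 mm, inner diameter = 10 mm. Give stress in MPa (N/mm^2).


A = pi*(r_o^2 - r_i^2)
r_o = 15 mm, r_i = 5 mm
A = 628.319 mm^2
sigma = F/A = 2994 / 628.319
sigma = 4.765 MPa


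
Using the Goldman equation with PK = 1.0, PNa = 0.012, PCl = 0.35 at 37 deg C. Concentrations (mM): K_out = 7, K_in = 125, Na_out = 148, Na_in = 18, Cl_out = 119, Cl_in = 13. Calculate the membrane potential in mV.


Vm = (RT/F)*ln((PK*Ko + PNa*Nao + PCl*Cli)/(PK*Ki + PNa*Nai + PCl*Clo))
Numer = 13.326, Denom = 166.866
Vm = -67.55 mV


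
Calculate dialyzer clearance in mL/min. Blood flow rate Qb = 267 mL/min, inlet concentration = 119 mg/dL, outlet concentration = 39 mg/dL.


K = Qb * (Cb_in - Cb_out) / Cb_in
K = 267 * (119 - 39) / 119
K = 179.5 mL/min


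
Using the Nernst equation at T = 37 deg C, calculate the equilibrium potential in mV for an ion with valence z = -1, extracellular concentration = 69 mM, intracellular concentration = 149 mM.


E = (RT/(zF)) * ln(C_out/C_in)
T = 37 + 273.15 = 310.15 K
E = (8.314 * 310.15 / (-1 * 96485)) * ln(69/149)
E = 20.57 mV


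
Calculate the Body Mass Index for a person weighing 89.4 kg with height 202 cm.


BMI = weight / height^2
height = 202 cm = 2.02 m
BMI = 89.4 / 2.02^2
BMI = 21.91 kg/m^2


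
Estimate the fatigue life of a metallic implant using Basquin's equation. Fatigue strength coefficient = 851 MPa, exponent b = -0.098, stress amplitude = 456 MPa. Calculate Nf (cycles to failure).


sigma_a = sigma_f' * (2Nf)^b
2Nf = (sigma_a/sigma_f')^(1/b)
2Nf = (456/851)^(1/-0.098)
2Nf = 582.03097
Nf = 291


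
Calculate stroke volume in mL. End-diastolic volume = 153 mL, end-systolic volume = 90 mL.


SV = EDV - ESV
SV = 153 - 90
SV = 63 mL


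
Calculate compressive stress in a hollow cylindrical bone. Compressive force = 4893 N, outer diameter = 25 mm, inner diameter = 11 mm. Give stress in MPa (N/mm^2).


A = pi*(r_o^2 - r_i^2)
r_o = 12.5 mm, r_i = 5.5 mm
A = 395.841 mm^2
sigma = F/A = 4893 / 395.841
sigma = 12.36 MPa


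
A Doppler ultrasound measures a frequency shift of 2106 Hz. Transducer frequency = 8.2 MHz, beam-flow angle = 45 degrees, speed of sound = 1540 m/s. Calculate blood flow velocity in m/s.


v = fd * c / (2 * f0 * cos(theta))
v = 2106 * 1540 / (2 * 8.2000e+06 * cos(45))
v = 0.2797 m/s


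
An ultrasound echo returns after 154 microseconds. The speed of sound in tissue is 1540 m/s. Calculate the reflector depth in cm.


depth = c * t / 2
t = 154 us = 1.5400e-04 s
depth = 1540 * 1.5400e-04 / 2
depth = 0.11858 m = 11.858 cm


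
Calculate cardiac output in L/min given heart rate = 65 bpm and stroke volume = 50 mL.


CO = HR * SV
CO = 65 * 50 / 1000
CO = 3.25 L/min


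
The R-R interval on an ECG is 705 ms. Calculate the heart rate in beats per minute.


HR = 60 / RR_interval(s)
RR = 705 ms = 0.705 s
HR = 60 / 0.705 = 85.11 bpm


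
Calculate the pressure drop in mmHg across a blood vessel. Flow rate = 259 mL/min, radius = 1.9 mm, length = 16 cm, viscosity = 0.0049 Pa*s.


dP = 8*mu*L*Q / (pi*r^4)
Q = 259 mL/min = 4.31667e-06 m^3/s
dP = 661.288 Pa = 661.288 / 133.322 mmHg = 4.96 mmHg


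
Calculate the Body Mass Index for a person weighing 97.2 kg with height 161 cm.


BMI = weight / height^2
height = 161 cm = 1.61 m
BMI = 97.2 / 1.61^2
BMI = 37.5 kg/m^2


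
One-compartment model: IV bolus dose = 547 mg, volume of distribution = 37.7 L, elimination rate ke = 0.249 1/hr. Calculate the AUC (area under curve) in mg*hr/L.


C0 = Dose/Vd = 547/37.7 = 14.5093 mg/L
AUC = C0/ke = 14.5093/0.249
AUC = 58.27 mg*hr/L


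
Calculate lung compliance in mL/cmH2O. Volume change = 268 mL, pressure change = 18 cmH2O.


C = dV / dP
C = 268 / 18
C = 14.89 mL/cmH2O


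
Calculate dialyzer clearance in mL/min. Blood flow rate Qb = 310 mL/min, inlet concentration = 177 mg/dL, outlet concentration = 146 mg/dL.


K = Qb * (Cb_in - Cb_out) / Cb_in
K = 310 * (177 - 146) / 177
K = 54.29 mL/min


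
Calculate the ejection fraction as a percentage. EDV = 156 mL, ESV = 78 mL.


SV = EDV - ESV = 156 - 78 = 78 mL
EF = SV/EDV * 100 = 78/156 * 100
EF = 50%


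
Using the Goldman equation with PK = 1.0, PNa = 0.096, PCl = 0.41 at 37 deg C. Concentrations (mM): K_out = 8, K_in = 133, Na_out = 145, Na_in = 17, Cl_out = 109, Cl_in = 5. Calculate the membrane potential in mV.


Vm = (RT/F)*ln((PK*Ko + PNa*Nao + PCl*Cli)/(PK*Ki + PNa*Nai + PCl*Clo))
Numer = 23.97, Denom = 179.322
Vm = -53.78 mV


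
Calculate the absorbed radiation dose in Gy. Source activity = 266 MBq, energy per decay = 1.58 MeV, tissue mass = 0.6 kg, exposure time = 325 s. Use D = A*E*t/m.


A = 266 MBq = 2.6600e+08 Bq
E = 1.58 MeV = 2.53116e-13 J
D = A*E*t/m = 2.6600e+08*2.53116e-13*325/0.6
D = 0.03647 Gy
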